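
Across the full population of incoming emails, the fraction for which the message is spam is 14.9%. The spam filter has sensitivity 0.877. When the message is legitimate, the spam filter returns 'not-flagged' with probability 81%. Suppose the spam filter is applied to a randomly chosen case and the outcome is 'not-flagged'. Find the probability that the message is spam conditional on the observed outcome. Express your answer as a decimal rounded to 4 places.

P(H | E) ≈ 0.0259

Write H for 'the message is spam'. Prior odds H:¬H = 0.149/0.851 = 0.17509. For the 'not-flagged' outcome, the likelihood ratio is 0.123/0.81 = 0.15185.
Posterior odds = 0.17509 × 0.15185 = 0.026587, so P(H|E) = 0.026587/(1+0.026587) = 0.0259.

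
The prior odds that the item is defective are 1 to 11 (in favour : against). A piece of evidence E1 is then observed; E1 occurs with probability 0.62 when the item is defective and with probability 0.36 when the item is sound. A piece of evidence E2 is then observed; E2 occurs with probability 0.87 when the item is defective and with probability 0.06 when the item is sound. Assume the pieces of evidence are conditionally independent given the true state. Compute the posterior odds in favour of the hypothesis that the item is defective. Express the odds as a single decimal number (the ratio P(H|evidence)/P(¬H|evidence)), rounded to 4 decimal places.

Posterior odds ≈ 2.2702

Prior odds = 1/11 = 0.090909.
Likelihood ratio for E1 = 0.62/0.36 = 1.7222.
Likelihood ratio for E2 = 0.87/0.06 = 14.500.
Posterior odds = prior odds × LR₁ × LR₂ = 2.2702.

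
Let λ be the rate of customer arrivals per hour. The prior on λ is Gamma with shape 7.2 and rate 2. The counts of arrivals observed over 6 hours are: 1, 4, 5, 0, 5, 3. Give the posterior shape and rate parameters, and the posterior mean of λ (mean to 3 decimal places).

Posterior: Gamma(shape=25.2, rate=8); mean ≈ 3.150

Total count ∑xᵢ = 18 over n = 6 hours.
Gamma is conjugate to the Poisson likelihood: posterior is Gamma(shape = 7.2+18 = 25.2, rate = 2+6 = 8).
Posterior mean = shape/rate = 25.2/8 = 3.150.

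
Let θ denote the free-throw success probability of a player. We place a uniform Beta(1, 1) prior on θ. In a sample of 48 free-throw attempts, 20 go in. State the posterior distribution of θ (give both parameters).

Posterior: Beta(21, 29)

Observing 20 successes and 28 failures updates Beta(1, 1) by adding the success and failure counts to the two shape parameters: α = 1+20 = 21, β = 1+28 = 29.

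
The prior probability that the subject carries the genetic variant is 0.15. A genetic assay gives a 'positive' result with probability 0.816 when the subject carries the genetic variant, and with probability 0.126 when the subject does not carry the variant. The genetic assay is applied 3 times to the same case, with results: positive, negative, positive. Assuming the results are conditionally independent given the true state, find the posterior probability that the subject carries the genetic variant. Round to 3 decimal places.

Let H be the event that the subject carries the genetic variant; start with P(H) = 0.15. P('positive'|H) = 0.816, P('positive'|¬H) = 0.126.
Update on result 1 ('positive'): P(H) ← 0.816·0.1500 / (0.816·0.1500 + 0.126·0.8500) = 0.12240/0.22950 = 0.5333.
Update on result 2 ('negative'): P(H) ← 0.184·0.5333 / (0.184·0.5333 + 0.874·0.4667) = 0.098133/0.50600 = 0.1939.
Update on result 3 ('positive'): P(H) ← 0.816·0.1939 / (0.816·0.1939 + 0.126·0.8061) = 0.15825/0.25982 = 0.6091.

Posterior P(H) ≈ 0.609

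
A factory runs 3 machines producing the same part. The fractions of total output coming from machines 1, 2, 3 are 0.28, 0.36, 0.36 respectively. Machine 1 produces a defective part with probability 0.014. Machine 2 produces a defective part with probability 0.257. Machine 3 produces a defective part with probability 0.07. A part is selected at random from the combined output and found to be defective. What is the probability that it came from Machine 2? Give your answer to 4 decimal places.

Posterior probability ≈ 0.7606

Tabulate prior·likelihood by source: [1] prior 0.28, lik 0.014, product 0.003920; [2] prior 0.36, lik 0.257, product 0.09252; [3] prior 0.36, lik 0.07, product 0.02520.
Normalizing constant = 0.12164; the posterior for Machine 2 is its product over the sum, 0.09252/0.12164 = 0.7606.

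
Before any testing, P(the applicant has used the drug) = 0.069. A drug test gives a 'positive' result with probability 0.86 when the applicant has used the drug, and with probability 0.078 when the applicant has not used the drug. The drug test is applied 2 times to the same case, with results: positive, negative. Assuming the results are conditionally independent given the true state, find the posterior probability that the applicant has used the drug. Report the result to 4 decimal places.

Let H be the event that the applicant has used the drug; start with P(H) = 0.069. P('positive'|H) = 0.86, P('positive'|¬H) = 0.078.
Update on result 1 ('positive'): P(H) ← 0.86·0.0690 / (0.86·0.0690 + 0.078·0.9310) = 0.059340/0.13196 = 0.4497.
Update on result 2 ('negative'): P(H) ← 0.14·0.4497 / (0.14·0.4497 + 0.922·0.5503) = 0.062956/0.57034 = 0.1104.

Posterior P(H) ≈ 0.1104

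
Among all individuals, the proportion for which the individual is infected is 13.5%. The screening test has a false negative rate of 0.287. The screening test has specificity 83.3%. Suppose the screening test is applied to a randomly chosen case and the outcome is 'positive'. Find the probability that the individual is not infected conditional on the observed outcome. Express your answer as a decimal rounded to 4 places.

Let H be the event that the individual is infected. P(H) = 0.135, so P(¬H) = 0.865. With E the 'positive' result, P(E|H) = 0.713 and P(E|¬H) = 0.167.
P(E) = 0.713·0.135 + 0.167·0.865 = 0.096255 + 0.14446 = 0.24071.
By Bayes' theorem, P(H|E) = 0.096255 / 0.24071 = 0.3999. Hence P(¬H|E) = 1 − 0.3999 = 0.6001.

P(¬H | E) ≈ 0.6001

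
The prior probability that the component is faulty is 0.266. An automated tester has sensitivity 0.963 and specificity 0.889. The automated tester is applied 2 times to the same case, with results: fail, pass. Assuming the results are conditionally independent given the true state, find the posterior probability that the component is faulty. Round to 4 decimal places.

With H the event that the component is faulty, the joint likelihood of the observed sequence is P(data|H) = 0.963·0.037 = 0.035631 and P(data|¬H) = 0.111·0.889 = 0.098679.
Bayes: P(H|data) = 0.266·0.035631 / (0.266·0.035631 + 0.734·0.098679) = 0.0094778/0.081908 = 0.1157.

Posterior P(H) ≈ 0.1157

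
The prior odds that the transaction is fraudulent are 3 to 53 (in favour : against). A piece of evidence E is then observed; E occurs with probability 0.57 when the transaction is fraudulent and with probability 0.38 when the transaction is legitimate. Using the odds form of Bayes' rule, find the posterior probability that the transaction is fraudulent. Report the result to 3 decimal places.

Posterior probability ≈ 0.078

Prior odds = 3/53 = 0.056604. In log-odds, ln(0.056604) = -2.8717.
Add log likelihood ratio: ln(1.5000) = 0.40547.
Posterior log-odds = -2.4662, so posterior odds = exp(-2.4662) = 0.084906. Converting, P(H|E) = 0.084906/1.0849 = 0.078.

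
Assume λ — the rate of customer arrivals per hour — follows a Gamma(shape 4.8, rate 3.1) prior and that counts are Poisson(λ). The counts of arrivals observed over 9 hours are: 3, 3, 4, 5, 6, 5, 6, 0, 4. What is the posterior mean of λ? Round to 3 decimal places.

Posterior mean ≈ 3.372

Total count ∑xᵢ = 36 over n = 9 hours.
Gamma is conjugate to the Poisson likelihood: posterior is Gamma(shape = 4.8+36 = 40.8, rate = 3.1+9 = 12.1).
E[λ | data] = 40.8/12.1 = 3.372.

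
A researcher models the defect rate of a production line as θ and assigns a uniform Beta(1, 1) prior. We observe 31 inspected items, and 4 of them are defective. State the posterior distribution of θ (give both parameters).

Observing 4 successes and 27 failures updates Beta(1, 1) by adding the success and failure counts to the two shape parameters: α = 1+4 = 5, β = 1+27 = 28.

Posterior: Beta(5, 28)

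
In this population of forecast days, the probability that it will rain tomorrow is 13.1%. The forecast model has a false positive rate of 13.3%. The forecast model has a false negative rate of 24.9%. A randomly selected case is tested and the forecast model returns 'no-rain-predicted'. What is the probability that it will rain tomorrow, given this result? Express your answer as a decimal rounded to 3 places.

P(H | E) ≈ 0.041

Let H be the event that it will rain tomorrow. P(H) = 0.131, so P(¬H) = 0.869. With E the 'no-rain-predicted' result, P(E|H) = 0.249 and P(E|¬H) = 0.867.
P(E) = 0.249·0.131 + 0.867·0.869 = 0.032619 + 0.75342 = 0.78604.
By Bayes' theorem, P(H|E) = 0.032619 / 0.78604 = 0.041.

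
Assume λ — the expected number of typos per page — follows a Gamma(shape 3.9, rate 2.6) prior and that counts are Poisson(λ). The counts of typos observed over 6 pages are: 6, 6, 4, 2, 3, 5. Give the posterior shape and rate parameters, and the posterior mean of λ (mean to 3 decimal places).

Posterior: Gamma(shape=29.9, rate=8.6); mean ≈ 3.477

The Poisson likelihood adds the total count to the shape and the number of exposure periods to the rate. Here ∑xᵢ = 26 and n = 6, so shape 3.9→29.9 and rate 2.6→8.6.
Posterior mean = shape/rate = 29.9/8.6 = 3.477.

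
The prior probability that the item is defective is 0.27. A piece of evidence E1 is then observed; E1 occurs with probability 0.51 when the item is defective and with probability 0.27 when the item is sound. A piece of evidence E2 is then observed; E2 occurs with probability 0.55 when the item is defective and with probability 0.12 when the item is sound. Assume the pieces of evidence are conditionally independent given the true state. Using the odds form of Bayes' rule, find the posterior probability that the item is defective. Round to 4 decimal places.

Prior odds = 0.27/(1−0.27) = 0.36986. In log-odds, ln(0.36986) = -0.99462.
Add log likelihood ratios: ln(1.8889) + ln(4.5833) = 2.1584.
Posterior log-odds = 1.1638, so posterior odds = exp(1.1638) = 3.2021. Converting, P(H|E) = 3.2021/4.2021 = 0.7620.

Posterior probability ≈ 0.7620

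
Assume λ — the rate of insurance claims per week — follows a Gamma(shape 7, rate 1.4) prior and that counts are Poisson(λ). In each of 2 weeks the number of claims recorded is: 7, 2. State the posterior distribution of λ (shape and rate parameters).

Posterior: Gamma(shape=16, rate=3.4)

Total count ∑xᵢ = 9 over n = 2 weeks.
Gamma is conjugate to the Poisson likelihood: posterior is Gamma(shape = 7+9 = 16, rate = 1.4+2 = 3.4).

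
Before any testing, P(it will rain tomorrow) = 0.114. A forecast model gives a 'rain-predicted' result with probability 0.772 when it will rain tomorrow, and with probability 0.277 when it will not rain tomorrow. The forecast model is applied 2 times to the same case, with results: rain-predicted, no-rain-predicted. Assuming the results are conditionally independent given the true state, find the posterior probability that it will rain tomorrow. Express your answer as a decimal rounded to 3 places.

With H the event that it will rain tomorrow, the joint likelihood of the observed sequence is P(data|H) = 0.772·0.228 = 0.17602 and P(data|¬H) = 0.277·0.723 = 0.20027.
Bayes: P(H|data) = 0.114·0.17602 / (0.114·0.17602 + 0.886·0.20027) = 0.020066/0.19751 = 0.1016.

Posterior P(H) ≈ 0.102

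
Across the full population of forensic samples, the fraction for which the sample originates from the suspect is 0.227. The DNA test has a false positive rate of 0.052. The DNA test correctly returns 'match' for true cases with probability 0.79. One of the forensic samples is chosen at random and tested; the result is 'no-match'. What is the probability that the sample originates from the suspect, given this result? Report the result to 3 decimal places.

P(H | E) ≈ 0.061

Write H for 'the sample originates from the suspect'. Prior odds H:¬H = 0.227/0.773 = 0.29366. For the 'no-match' outcome, the likelihood ratio is 0.21/0.948 = 0.22152.
Posterior odds = 0.29366 × 0.22152 = 0.065052, so P(H|E) = 0.065052/(1+0.065052) = 0.061.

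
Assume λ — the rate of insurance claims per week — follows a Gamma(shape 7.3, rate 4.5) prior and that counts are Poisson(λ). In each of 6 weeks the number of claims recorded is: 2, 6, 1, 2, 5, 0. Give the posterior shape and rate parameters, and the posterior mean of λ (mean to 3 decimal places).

The Poisson likelihood adds the total count to the shape and the number of exposure periods to the rate. Here ∑xᵢ = 16 and n = 6, so shape 7.3→23.3 and rate 4.5→10.5.
Posterior mean = shape/rate = 23.3/10.5 = 2.219.

Posterior: Gamma(shape=23.3, rate=10.5); mean ≈ 2.219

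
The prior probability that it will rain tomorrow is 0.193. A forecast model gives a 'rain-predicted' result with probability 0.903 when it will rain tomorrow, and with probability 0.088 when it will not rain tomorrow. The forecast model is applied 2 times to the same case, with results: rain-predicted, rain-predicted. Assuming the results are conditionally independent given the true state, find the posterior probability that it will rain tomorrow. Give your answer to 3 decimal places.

Posterior P(H) ≈ 0.962

With H the event that it will rain tomorrow, the joint likelihood of the observed sequence is P(data|H) = 0.903·0.903 = 0.81541 and P(data|¬H) = 0.088·0.088 = 0.0077440.
Bayes: P(H|data) = 0.193·0.81541 / (0.193·0.81541 + 0.807·0.0077440) = 0.15737/0.16362 = 0.9618.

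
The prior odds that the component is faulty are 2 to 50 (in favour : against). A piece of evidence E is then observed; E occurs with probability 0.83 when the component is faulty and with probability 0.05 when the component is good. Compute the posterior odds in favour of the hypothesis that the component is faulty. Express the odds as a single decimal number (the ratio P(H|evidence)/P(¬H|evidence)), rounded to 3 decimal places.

Posterior odds ≈ 0.664

Prior odds = 2/50 = 0.040000. In log-odds, ln(0.040000) = -3.2189.
Add log likelihood ratio: ln(16.600) = 2.8094.
Posterior log-odds = -0.40947, so posterior odds = exp(-0.40947) = 0.66400.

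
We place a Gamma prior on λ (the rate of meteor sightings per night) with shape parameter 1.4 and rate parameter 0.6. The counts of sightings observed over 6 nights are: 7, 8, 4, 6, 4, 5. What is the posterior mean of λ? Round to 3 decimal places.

Posterior mean ≈ 5.364

The Poisson likelihood adds the total count to the shape and the number of exposure periods to the rate. Here ∑xᵢ = 34 and n = 6, so shape 1.4→35.4 and rate 0.6→6.6.
Posterior mean = shape/rate = 35.4/6.6 = 5.364.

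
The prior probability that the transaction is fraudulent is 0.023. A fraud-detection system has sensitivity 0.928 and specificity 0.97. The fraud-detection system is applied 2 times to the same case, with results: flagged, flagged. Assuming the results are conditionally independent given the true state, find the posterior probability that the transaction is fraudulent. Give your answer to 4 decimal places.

Posterior P(H) ≈ 0.9575

With H the event that the transaction is fraudulent, the joint likelihood of the observed sequence is P(data|H) = 0.928·0.928 = 0.86118 and P(data|¬H) = 0.03·0.03 = 0.00090000.
Bayes: P(H|data) = 0.023·0.86118 / (0.023·0.86118 + 0.977·0.00090000) = 0.019807/0.020687 = 0.9575.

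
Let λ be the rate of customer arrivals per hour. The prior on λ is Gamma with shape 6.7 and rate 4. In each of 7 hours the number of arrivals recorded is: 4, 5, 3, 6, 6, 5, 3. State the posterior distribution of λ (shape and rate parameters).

The Poisson likelihood adds the total count to the shape and the number of exposure periods to the rate. Here ∑xᵢ = 32 and n = 7, so shape 6.7→38.7 and rate 4→11.

Posterior: Gamma(shape=38.7, rate=11)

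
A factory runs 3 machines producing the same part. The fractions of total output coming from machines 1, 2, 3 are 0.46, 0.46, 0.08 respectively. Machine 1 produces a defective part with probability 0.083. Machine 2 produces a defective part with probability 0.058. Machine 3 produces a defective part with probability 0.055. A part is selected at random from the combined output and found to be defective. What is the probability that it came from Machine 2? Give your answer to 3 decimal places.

Tabulate prior·likelihood by source: [1] prior 0.46, lik 0.083, product 0.03818; [2] prior 0.46, lik 0.058, product 0.02668; [3] prior 0.08, lik 0.055, product 0.004400.
Normalizing constant = 0.069260; the posterior for Machine 2 is its product over the sum, 0.02668/0.069260 = 0.385.

Posterior probability ≈ 0.385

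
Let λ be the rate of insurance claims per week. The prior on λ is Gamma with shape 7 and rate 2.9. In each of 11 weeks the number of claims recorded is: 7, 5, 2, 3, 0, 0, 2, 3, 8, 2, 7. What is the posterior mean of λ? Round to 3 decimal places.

Posterior mean ≈ 3.309

Total count ∑xᵢ = 39 over n = 11 weeks.
Gamma is conjugate to the Poisson likelihood: posterior is Gamma(shape = 7+39 = 46, rate = 2.9+11 = 13.9).
E[λ | data] = 46/13.9 = 3.309.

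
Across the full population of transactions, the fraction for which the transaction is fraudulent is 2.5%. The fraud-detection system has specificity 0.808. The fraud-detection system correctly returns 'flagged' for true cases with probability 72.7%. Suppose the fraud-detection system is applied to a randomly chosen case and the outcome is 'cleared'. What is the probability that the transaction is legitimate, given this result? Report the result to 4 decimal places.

P(¬H | E) ≈ 0.9914

Write H for 'the transaction is fraudulent'. Prior odds H:¬H = 0.025/0.975 = 0.025641. For the 'cleared' outcome, the likelihood ratio is 0.273/0.808 = 0.33787.
Posterior odds = 0.025641 × 0.33787 = 0.0086634, so P(H|E) = 0.0086634/(1+0.0086634) = 0.0086. Then P(¬H|E) = 1 − 0.0086 = 0.9914.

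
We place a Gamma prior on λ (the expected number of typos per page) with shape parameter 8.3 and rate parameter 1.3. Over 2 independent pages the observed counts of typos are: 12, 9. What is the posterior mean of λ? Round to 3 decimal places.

Posterior mean ≈ 8.879

The Poisson likelihood adds the total count to the shape and the number of exposure periods to the rate. Here ∑xᵢ = 21 and n = 2, so shape 8.3→29.3 and rate 1.3→3.3.
Posterior mean = shape/rate = 29.3/3.3 = 8.879.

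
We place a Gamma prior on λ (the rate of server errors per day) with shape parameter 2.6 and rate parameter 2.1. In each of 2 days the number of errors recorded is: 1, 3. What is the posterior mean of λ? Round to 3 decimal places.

The Poisson likelihood adds the total count to the shape and the number of exposure periods to the rate. Here ∑xᵢ = 4 and n = 2, so shape 2.6→6.6 and rate 2.1→4.1.
Posterior mean = shape/rate = 6.6/4.1 = 1.610.

Posterior mean ≈ 1.610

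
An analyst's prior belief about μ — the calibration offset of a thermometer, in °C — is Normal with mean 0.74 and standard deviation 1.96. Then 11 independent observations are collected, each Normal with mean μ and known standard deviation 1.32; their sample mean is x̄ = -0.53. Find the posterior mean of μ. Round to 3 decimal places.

With known σ, the Normal prior is conjugate. Weight on the data is w = (n/σ²)/(n/σ² + 1/τ₀²) = 6.31313/(6.31313+0.260308) = 0.96040.
Posterior mean = w·x̄ + (1−w)·μ₀ = 0.96040·-0.53 + 0.039600·0.74 = -0.480.

Posterior mean ≈ -0.480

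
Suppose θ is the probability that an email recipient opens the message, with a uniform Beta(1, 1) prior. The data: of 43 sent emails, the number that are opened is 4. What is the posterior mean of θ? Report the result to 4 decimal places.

Posterior mean ≈ 0.1111

The binomial likelihood is conjugate to the Beta prior: with 4 successes and 39 failures, the posterior is Beta(1+4, 1+39) = Beta(5, 40).
Posterior mean = α/(α+β) = 5/45 = 0.1111.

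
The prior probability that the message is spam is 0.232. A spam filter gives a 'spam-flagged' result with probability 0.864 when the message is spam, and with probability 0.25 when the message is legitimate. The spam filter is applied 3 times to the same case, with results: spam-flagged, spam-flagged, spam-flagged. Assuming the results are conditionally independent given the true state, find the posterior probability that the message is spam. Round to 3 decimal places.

Let H be the event that the message is spam; start with P(H) = 0.232. P('spam-flagged'|H) = 0.864, P('spam-flagged'|¬H) = 0.25.
Update on result 1 ('spam-flagged'): P(H) ← 0.864·0.2320 / (0.864·0.2320 + 0.25·0.7680) = 0.20045/0.39245 = 0.5108.
Update on result 2 ('spam-flagged'): P(H) ← 0.864·0.5108 / (0.864·0.5108 + 0.25·0.4892) = 0.44130/0.56361 = 0.7830.
Update on result 3 ('spam-flagged'): P(H) ← 0.864·0.7830 / (0.864·0.7830 + 0.25·0.2170) = 0.67650/0.73076 = 0.9258.

Posterior P(H) ≈ 0.926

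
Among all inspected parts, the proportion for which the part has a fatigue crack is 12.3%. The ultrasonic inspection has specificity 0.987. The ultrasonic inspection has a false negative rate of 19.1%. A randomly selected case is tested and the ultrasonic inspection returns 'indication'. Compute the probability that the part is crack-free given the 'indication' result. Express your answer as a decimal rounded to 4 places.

Write H for 'the part has a fatigue crack'. Prior odds H:¬H = 0.123/0.877 = 0.14025. For the 'indication' outcome, the likelihood ratio is 0.809/0.013 = 62.231.
Posterior odds = 0.14025 × 62.231 = 8.7279, so P(H|E) = 8.7279/(1+8.7279) = 0.8972. Then P(¬H|E) = 1 − 0.8972 = 0.1028.

P(¬H | E) ≈ 0.1028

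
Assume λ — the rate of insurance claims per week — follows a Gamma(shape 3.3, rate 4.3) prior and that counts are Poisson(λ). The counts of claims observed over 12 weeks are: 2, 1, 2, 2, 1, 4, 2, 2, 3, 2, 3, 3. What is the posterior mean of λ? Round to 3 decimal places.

Posterior mean ≈ 1.859

Total count ∑xᵢ = 27 over n = 12 weeks.
Gamma is conjugate to the Poisson likelihood: posterior is Gamma(shape = 3.3+27 = 30.3, rate = 4.3+12 = 16.3).
E[λ | data] = 30.3/16.3 = 1.859.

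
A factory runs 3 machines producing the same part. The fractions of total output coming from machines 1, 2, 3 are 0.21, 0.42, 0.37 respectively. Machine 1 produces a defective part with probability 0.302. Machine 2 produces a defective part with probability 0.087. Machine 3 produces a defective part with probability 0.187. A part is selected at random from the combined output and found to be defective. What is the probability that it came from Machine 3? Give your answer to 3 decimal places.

Tabulate prior·likelihood by source: [1] prior 0.21, lik 0.302, product 0.06342; [2] prior 0.42, lik 0.087, product 0.03654; [3] prior 0.37, lik 0.187, product 0.06919.
Normalizing constant = 0.16915; the posterior for Machine 3 is its product over the sum, 0.06919/0.16915 = 0.409.

Posterior probability ≈ 0.409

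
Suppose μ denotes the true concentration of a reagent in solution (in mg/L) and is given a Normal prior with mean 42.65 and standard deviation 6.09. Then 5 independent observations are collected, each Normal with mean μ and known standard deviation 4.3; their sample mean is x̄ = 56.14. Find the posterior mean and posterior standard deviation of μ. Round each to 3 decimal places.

Prior precision 1/τ₀² = 1/6.09² = 0.0269628; data precision n/σ² = 5/4.3² = 0.270416.
Posterior precision = 0.0269628 + 0.270416 = 0.297379, giving posterior SD = 1/√0.297379 = 1.834.
Posterior mean = (0.0269628·42.65 + 0.270416·56.14) / 0.297379 = 54.917.

Posterior mean ≈ 54.917; posterior SD ≈ 1.834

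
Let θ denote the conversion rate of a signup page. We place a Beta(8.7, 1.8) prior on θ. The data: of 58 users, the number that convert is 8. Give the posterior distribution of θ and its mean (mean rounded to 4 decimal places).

Posterior: Beta(16.7, 51.8); mean ≈ 0.2438

The binomial likelihood is conjugate to the Beta prior: with 8 successes and 50 failures, the posterior is Beta(8.7+8, 1.8+50) = Beta(16.7, 51.8).
E[θ | data] = 16.7/(16.7+51.8) = 0.2438.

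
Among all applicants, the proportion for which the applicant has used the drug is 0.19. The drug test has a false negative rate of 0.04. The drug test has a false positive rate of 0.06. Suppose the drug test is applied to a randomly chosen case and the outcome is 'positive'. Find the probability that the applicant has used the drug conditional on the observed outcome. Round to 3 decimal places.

Write H for 'the applicant has used the drug'. Prior odds H:¬H = 0.19/0.81 = 0.23457. For the 'positive' outcome, the likelihood ratio is 0.96/0.06 = 16.000.
Posterior odds = 0.23457 × 16.000 = 3.7531, so P(H|E) = 3.7531/(1+3.7531) = 0.790.

P(H | E) ≈ 0.790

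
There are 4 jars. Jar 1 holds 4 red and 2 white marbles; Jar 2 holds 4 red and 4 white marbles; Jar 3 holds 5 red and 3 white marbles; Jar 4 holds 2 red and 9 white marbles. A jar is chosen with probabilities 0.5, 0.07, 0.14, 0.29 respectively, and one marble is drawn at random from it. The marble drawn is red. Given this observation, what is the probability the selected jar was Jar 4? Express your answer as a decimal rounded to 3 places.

Tabulate prior·likelihood by source: [1] prior 0.5, lik 0.6667, product 0.3333; [2] prior 0.07, lik 0.5, product 0.03500; [3] prior 0.14, lik 0.625, product 0.08750; [4] prior 0.29, lik 0.1818, product 0.05273.
Normalizing constant = 0.50856; the posterior for Jar 4 is its product over the sum, 0.05273/0.50856 = 0.104.

Posterior probability ≈ 0.104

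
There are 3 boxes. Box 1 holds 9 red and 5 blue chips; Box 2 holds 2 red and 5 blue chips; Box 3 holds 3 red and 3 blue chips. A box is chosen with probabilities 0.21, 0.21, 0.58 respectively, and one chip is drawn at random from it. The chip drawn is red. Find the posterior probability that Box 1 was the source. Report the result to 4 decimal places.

Tabulate prior·likelihood by source: [1] prior 0.21, lik 0.6429, product 0.1350; [2] prior 0.21, lik 0.2857, product 0.06000; [3] prior 0.58, lik 0.5, product 0.2900.
Normalizing constant = 0.48500; the posterior for Box 1 is its product over the sum, 0.1350/0.48500 = 0.2784.

Posterior probability ≈ 0.2784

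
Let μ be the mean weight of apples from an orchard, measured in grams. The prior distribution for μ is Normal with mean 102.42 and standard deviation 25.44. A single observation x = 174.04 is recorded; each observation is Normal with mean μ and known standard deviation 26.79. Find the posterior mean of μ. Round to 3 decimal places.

Posterior mean ≈ 136.380

With known σ, the Normal prior is conjugate. Weight on the data is w = (n/σ²)/(n/σ² + 1/τ₀²) = 0.00139333/(0.00139333+0.00154513) = 0.47417.
Posterior mean = w·x̄ + (1−w)·μ₀ = 0.47417·174.04 + 0.52583·102.42 = 136.380.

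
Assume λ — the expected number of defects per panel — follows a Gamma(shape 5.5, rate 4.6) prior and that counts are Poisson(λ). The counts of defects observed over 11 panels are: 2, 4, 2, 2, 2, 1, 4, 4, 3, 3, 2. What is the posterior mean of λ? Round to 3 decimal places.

Total count ∑xᵢ = 29 over n = 11 panels.
Gamma is conjugate to the Poisson likelihood: posterior is Gamma(shape = 5.5+29 = 34.5, rate = 4.6+11 = 15.6).
E[λ | data] = 34.5/15.6 = 2.212.

Posterior mean ≈ 2.212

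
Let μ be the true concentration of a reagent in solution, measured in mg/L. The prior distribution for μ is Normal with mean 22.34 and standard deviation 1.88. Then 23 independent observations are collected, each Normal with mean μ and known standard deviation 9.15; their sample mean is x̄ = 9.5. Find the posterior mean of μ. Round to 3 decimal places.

Posterior mean ≈ 16.015

Prior precision 1/τ₀² = 1/1.88² = 0.282933; data precision n/σ² = 23/9.15² = 0.274717.
Posterior precision = 0.282933 + 0.274717 = 0.557651.
Posterior mean = (0.282933·22.34 + 0.274717·9.5) / 0.557651 = 16.015.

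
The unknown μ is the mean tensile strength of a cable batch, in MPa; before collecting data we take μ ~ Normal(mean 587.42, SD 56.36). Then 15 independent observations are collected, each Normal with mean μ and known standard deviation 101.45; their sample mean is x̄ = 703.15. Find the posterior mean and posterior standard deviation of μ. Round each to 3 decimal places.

With known σ, the Normal prior is conjugate. Weight on the data is w = (n/σ²)/(n/σ² + 1/τ₀²) = 0.00145743/(0.00145743+0.00031482) = 0.82236.
Posterior mean = w·x̄ + (1−w)·μ₀ = 0.82236·703.15 + 0.17764·587.42 = 682.592. Posterior variance = 1/(0.00145743+0.00031482) = 564.256, so SD = 23.754.

Posterior mean ≈ 682.592; posterior SD ≈ 23.754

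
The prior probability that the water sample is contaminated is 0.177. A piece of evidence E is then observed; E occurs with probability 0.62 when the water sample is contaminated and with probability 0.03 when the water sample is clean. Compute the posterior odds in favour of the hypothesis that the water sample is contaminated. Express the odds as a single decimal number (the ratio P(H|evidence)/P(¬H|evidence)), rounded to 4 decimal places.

Posterior odds ≈ 4.4447

Prior odds = 0.177/(1−0.177) = 0.21507. In log-odds, ln(0.21507) = -1.5368.
Add log likelihood ratio: ln(20.667) = 3.0285.
Posterior log-odds = 1.4917, so posterior odds = exp(1.4917) = 4.4447.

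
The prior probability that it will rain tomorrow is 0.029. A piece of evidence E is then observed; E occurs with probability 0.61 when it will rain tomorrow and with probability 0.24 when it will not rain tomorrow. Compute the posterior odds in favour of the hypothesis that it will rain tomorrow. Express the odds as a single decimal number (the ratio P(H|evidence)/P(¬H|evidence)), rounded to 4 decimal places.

Prior odds = 0.029/(1−0.029) = 0.029866.
Likelihood ratio for E = 0.61/0.24 = 2.5417.
Posterior odds = prior odds × LR = 0.075910.

Posterior odds ≈ 0.0759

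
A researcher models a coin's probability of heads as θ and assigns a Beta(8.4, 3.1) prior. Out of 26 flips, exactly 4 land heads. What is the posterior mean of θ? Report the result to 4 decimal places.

Posterior mean ≈ 0.3307

Observing 4 successes and 22 failures updates Beta(8.4, 3.1) by adding the success and failure counts to the two shape parameters: α = 8.4+4 = 12.4, β = 3.1+22 = 25.1.
E[θ | data] = 12.4/(12.4+25.1) = 0.3307.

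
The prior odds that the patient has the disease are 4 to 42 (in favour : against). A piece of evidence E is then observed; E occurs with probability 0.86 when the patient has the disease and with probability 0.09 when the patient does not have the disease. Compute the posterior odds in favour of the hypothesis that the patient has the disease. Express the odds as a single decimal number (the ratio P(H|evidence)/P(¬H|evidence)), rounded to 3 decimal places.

Prior odds = 4/42 = 0.095238.
Likelihood ratio for E = 0.86/0.09 = 9.5556.
Posterior odds = prior odds × LR = 0.91005.

Posterior odds ≈ 0.910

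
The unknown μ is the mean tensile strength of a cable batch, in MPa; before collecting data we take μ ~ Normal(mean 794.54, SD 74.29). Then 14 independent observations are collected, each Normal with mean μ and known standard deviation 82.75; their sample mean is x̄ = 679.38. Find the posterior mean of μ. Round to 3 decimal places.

With known σ, the Normal prior is conjugate. Weight on the data is w = (n/σ²)/(n/σ² + 1/τ₀²) = 0.00204452/(0.00204452+0.00018119) = 0.91859.
Posterior mean = w·x̄ + (1−w)·μ₀ = 0.91859·679.38 + 0.081408·794.54 = 688.755.

Posterior mean ≈ 688.755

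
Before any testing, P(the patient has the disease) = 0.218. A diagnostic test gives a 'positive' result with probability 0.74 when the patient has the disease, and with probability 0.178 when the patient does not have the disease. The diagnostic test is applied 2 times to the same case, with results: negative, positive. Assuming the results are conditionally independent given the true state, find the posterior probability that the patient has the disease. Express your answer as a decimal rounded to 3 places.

With H the event that the patient has the disease, the joint likelihood of the observed sequence is P(data|H) = 0.26·0.74 = 0.19240 and P(data|¬H) = 0.822·0.178 = 0.14632.
Bayes: P(H|data) = 0.218·0.19240 / (0.218·0.19240 + 0.782·0.14632) = 0.041943/0.15636 = 0.2682.

Posterior P(H) ≈ 0.268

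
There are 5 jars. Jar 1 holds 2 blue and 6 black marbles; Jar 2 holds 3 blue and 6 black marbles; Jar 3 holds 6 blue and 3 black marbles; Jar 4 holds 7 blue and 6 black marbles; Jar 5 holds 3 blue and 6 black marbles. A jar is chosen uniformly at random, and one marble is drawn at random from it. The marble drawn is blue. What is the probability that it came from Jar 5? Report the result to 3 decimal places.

Posterior probability ≈ 0.157

P(blue|Jar 1) = 0.25; P(blue|Jar 2) = 0.3333; P(blue|Jar 3) = 0.6667; P(blue|Jar 4) = 0.5385; P(blue|Jar 5) = 0.3333.
Prior × likelihood for each source: 0.2·0.25=0.05000, 0.2·0.3333=0.06667, 0.2·0.6667=0.1333, 0.2·0.5385=0.1077, 0.2·0.3333=0.06667. Summing gives P(blue) = 0.42436.
P(Jar 5 | blue) = 0.06667 / 0.42436 = 0.157.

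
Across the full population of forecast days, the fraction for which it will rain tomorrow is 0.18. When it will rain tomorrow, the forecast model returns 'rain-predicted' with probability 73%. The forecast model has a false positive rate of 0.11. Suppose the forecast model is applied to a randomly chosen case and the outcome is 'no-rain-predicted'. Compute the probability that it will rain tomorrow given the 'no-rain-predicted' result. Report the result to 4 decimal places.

P(H | E) ≈ 0.0624

Let H be the event that it will rain tomorrow. P(H) = 0.18, so P(¬H) = 0.82. With E the 'no-rain-predicted' result, P(E|H) = 0.27 and P(E|¬H) = 0.89.
P(E) = 0.27·0.18 + 0.89·0.82 = 0.048600 + 0.72980 = 0.77840.
By Bayes' theorem, P(H|E) = 0.048600 / 0.77840 = 0.0624.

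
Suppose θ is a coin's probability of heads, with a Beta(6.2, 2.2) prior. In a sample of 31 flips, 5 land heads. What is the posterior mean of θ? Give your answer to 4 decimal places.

Observing 5 successes and 26 failures updates Beta(6.2, 2.2) by adding the success and failure counts to the two shape parameters: α = 6.2+5 = 11.2, β = 2.2+26 = 28.2.
Posterior mean = α/(α+β) = 11.2/39.4 = 0.2843.

Posterior mean ≈ 0.2843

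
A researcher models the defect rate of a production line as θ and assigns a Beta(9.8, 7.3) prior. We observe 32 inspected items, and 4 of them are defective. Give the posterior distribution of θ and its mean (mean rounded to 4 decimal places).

Posterior: Beta(13.8, 35.3); mean ≈ 0.2811

The binomial likelihood is conjugate to the Beta prior: with 4 successes and 28 failures, the posterior is Beta(9.8+4, 7.3+28) = Beta(13.8, 35.3).
E[θ | data] = 13.8/(13.8+35.3) = 0.2811.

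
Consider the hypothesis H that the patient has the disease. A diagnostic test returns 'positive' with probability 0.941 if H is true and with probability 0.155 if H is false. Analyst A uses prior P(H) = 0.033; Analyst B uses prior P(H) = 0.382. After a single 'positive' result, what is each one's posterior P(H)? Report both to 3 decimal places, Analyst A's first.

P('+'|H) = 0.941, P('+'|¬H) = 0.155.
Analyst A: numerator 0.941·0.033 = 0.031053; evidence = 0.031053+0.155·0.967 = 0.18094; posterior = 0.172.
Analyst B: numerator 0.941·0.382 = 0.35946; evidence = 0.35946+0.155·0.618 = 0.45525; posterior = 0.790.

Analyst A: 0.172; Analyst B: 0.790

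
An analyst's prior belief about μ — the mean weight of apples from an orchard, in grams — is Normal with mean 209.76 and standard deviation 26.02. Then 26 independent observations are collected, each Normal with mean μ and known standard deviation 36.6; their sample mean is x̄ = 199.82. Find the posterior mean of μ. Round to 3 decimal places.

Posterior mean ≈ 200.523

With known σ, the Normal prior is conjugate. Weight on the data is w = (n/σ²)/(n/σ² + 1/τ₀²) = 0.0194094/(0.0194094+0.00147702) = 0.92928.
Posterior mean = w·x̄ + (1−w)·μ₀ = 0.92928·199.82 + 0.070717·209.76 = 200.523.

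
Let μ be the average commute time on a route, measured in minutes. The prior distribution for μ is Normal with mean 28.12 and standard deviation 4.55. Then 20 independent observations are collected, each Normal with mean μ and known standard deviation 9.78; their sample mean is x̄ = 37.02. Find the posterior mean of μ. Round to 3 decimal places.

Posterior mean ≈ 35.350

With known σ, the Normal prior is conjugate. Weight on the data is w = (n/σ²)/(n/σ² + 1/τ₀²) = 0.209099/(0.209099+0.0483033) = 0.81234.
Posterior mean = w·x̄ + (1−w)·μ₀ = 0.81234·37.02 + 0.18766·28.12 = 35.350.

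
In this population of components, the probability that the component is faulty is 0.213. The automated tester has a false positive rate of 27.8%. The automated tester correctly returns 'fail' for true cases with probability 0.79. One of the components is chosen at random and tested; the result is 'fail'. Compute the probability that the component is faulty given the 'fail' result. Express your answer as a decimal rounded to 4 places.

Let H be the event that the component is faulty. P(H) = 0.213, so P(¬H) = 0.787. With E the 'fail' result, P(E|H) = 0.79 and P(E|¬H) = 0.278.
P(E) = 0.79·0.213 + 0.278·0.787 = 0.16827 + 0.21879 = 0.38706.
By Bayes' theorem, P(H|E) = 0.16827 / 0.38706 = 0.4347.

P(H | E) ≈ 0.4347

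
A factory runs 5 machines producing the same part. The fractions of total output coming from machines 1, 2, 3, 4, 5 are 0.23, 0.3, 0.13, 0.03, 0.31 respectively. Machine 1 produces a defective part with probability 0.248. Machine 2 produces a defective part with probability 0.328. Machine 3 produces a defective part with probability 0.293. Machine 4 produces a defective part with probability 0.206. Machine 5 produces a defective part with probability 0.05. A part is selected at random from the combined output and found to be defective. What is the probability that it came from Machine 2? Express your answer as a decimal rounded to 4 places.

P(defective|M1) = 0.248; P(defective|M2) = 0.328; P(defective|M3) = 0.293; P(defective|M4) = 0.206; P(defective|M5) = 0.05.
Prior × likelihood for each source: 0.23·0.248=0.05704, 0.3·0.328=0.09840, 0.13·0.293=0.03809, 0.03·0.206=0.006180, 0.31·0.05=0.01550. Summing gives P(defective) = 0.21521.
P(Machine 2 | defective) = 0.09840 / 0.21521 = 0.4572.

Posterior probability ≈ 0.4572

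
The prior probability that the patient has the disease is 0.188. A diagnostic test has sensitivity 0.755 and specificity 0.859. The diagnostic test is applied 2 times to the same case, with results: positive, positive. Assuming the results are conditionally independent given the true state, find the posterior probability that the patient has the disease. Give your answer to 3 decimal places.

With H the event that the patient has the disease, the joint likelihood of the observed sequence is P(data|H) = 0.755·0.755 = 0.57003 and P(data|¬H) = 0.141·0.141 = 0.019881.
Bayes: P(H|data) = 0.188·0.57003 / (0.188·0.57003 + 0.812·0.019881) = 0.10716/0.12331 = 0.8691.

Posterior P(H) ≈ 0.869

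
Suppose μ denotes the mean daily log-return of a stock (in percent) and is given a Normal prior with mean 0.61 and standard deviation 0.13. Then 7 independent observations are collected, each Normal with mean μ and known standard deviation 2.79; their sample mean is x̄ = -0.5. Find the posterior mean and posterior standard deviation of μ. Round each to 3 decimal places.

With known σ, the Normal prior is conjugate. Weight on the data is w = (n/σ²)/(n/σ² + 1/τ₀²) = 0.899269/(0.899269+59.1716) = 0.014970.
Posterior mean = w·x̄ + (1−w)·μ₀ = 0.014970·-0.5 + 0.98503·0.61 = 0.593. Posterior variance = 1/(0.899269+59.1716) = 0.0166470, so SD = 0.129.

Posterior mean ≈ 0.593; posterior SD ≈ 0.129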